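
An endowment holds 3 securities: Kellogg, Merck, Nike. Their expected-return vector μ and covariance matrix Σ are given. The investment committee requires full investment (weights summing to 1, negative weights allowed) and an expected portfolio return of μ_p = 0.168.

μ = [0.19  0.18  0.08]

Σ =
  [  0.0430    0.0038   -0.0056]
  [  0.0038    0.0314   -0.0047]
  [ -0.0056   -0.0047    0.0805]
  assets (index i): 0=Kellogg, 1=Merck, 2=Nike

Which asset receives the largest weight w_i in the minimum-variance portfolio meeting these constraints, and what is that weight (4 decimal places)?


x=Σ⁻¹μ = [4.1437  5.4707  1.6015]
y=Σ⁻¹𝟙 = [22.5344  31.4893  15.8285]
a=μᵀx=1.900151  b=𝟙ᵀx=11.215887  c=𝟙ᵀy=69.852169  D=ac−b²=6.933560
λ₁=(c·0.168−b)/D = (69.852169·0.168−11.215887)/6.933560 = 0.074893
λ₂=(a−b·0.168)/D = (1.900151−11.215887·0.168)/6.933560 = 0.002291
w* = 0.074893·x + 0.002291·y:
  w_0 = 0.074893·4.1437 + 0.002291·22.5344 = 0.3620  (Kellogg)
  w_1 = 0.074893·5.4707 + 0.002291·31.4893 = 0.4819  (Merck)
  w_2 = 0.074893·1.6015 + 0.002291·15.8285 = 0.1562  (Nike)
Σw_i=1.0000  μᵀw=0.1680
σ²=wᵀΣw=λ₁·μ_p+λ₂ = 0.074893·0.168 + 0.002291 = 0.014873 ≈ 0.0149

Merck (0.4819)


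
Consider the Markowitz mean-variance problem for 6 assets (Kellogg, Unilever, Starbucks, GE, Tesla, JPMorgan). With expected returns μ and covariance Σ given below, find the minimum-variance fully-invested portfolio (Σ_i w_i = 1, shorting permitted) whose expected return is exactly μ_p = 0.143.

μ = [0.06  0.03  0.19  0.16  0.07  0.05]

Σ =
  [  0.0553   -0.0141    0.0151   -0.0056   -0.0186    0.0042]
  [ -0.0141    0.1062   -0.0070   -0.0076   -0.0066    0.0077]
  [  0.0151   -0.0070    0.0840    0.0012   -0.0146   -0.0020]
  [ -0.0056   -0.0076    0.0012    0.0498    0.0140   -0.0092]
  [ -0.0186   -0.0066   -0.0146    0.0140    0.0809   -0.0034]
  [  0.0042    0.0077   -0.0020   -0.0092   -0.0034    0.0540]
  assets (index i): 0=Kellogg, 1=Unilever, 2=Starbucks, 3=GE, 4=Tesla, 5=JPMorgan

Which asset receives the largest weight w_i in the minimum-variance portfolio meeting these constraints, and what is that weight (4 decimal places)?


x=Σ⁻¹μ = [1.2753  0.8084  2.2793  3.3785  1.1117  1.4415]
y=Σ⁻¹𝟙 = [25.7181  14.9898  11.8715  23.4886  18.4142  19.9816]
a=μᵀx=1.224285  b=𝟙ᵀx=10.294623  c=𝟙ᵀy=114.463912  D=ac−b²=34.157150
λ₁=(c·0.143−b)/D = (114.463912·0.143−10.294623)/34.157150 = 0.177817
λ₂=(a−b·0.143)/D = (1.224285−10.294623·0.143)/34.157150 = -0.007256
w* = 0.177817·x + -0.007256·y:
  w_0 = 0.177817·1.2753 + -0.007256·25.7181 = 0.0402  (Kellogg)
  w_1 = 0.177817·0.8084 + -0.007256·14.9898 = 0.0350  (Unilever)
  w_2 = 0.177817·2.2793 + -0.007256·11.8715 = 0.3192  (Starbucks)
  w_3 = 0.177817·3.3785 + -0.007256·23.4886 = 0.4303  (GE)
  w_4 = 0.177817·1.1117 + -0.007256·18.4142 = 0.0641  (Tesla)
  w_5 = 0.177817·1.4415 + -0.007256·19.9816 = 0.1113  (JPMorgan)
Σw_i=1.0000  μᵀw=0.1430
σ²=wᵀΣw=λ₁·μ_p+λ₂ = 0.177817·0.143 + -0.007256 = 0.018172 ≈ 0.0182

GE (0.4303)


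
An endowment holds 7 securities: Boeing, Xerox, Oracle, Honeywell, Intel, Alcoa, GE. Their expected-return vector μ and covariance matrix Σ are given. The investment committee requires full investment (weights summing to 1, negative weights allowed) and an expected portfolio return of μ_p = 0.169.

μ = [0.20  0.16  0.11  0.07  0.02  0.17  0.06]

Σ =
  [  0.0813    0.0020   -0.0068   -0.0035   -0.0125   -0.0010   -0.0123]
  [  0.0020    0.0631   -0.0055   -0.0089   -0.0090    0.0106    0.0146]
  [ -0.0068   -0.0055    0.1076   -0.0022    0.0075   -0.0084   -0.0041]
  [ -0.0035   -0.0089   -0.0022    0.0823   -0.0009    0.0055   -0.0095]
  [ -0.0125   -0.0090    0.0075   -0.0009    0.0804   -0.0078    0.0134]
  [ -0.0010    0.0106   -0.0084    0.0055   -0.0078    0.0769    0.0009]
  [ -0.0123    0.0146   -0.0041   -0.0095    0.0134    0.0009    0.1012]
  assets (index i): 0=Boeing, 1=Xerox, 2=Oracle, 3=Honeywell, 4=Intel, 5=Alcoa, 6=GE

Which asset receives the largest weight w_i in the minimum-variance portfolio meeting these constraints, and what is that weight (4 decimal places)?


p=Σ⁻¹μ = [2.8399  2.3832  1.4697  1.2117  0.9310  2.0801  0.6257]
q=Σ⁻¹𝟙 = [17.5388  16.4474  11.8041  15.3994  15.7421  12.6399  9.3673]
a=μᵀp=1.605564  b=𝟙ᵀp=11.541423  c=𝟙ᵀq=98.938993  D=ac−b²=25.648412
λ₁=(c·0.169−b)/D = (98.938993·0.169−11.541423)/25.648412 = 0.201933
λ₂=(a−b·0.169)/D = (1.605564−11.541423·0.169)/25.648412 = -0.013449
w* = 0.201933·p + -0.013449·q:
  w_0 = 0.201933·2.8399 + -0.013449·17.5388 = 0.3376  (Boeing)
  w_1 = 0.201933·2.3832 + -0.013449·16.4474 = 0.2601  (Xerox)
  w_2 = 0.201933·1.4697 + -0.013449·11.8041 = 0.1380  (Oracle)
  w_3 = 0.201933·1.2117 + -0.013449·15.3994 = 0.0376  (Honeywell)
  w_4 = 0.201933·0.9310 + -0.013449·15.7421 = -0.0237  (Intel)
  w_5 = 0.201933·2.0801 + -0.013449·12.6399 = 0.2500  (Alcoa)
  w_6 = 0.201933·0.6257 + -0.013449·9.3673 = 0.0004  (GE)
Σw_i=1.0000  μᵀw=0.1690
σ²=wᵀΣw=λ₁·μ_p+λ₂ = 0.201933·0.169 + -0.013449 = 0.020678 ≈ 0.0207

Boeing (0.3376)


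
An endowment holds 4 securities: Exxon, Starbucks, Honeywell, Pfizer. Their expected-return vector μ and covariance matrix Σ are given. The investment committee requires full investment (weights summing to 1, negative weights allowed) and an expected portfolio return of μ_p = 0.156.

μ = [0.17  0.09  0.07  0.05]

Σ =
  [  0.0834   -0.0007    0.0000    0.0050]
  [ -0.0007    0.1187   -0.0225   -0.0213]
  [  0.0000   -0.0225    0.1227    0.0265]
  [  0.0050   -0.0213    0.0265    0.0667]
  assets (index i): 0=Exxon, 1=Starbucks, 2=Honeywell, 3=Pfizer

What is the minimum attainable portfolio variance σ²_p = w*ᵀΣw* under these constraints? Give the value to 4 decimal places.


x=Σ⁻¹μ = [2.0061  1.0073  0.6085  0.6791]
y=Σ⁻¹𝟙 = [11.1766  12.5976  7.1474  15.3379]
a=μᵀx=0.508245  b=𝟙ᵀx=4.301027  c=𝟙ᵀy=46.259602  D=ac−b²=5.012391
λ₁=(c·0.156−b)/D = (46.259602·0.156−4.301027)/5.012391 = 0.581653
λ₂=(a−b·0.156)/D = (0.508245−4.301027·0.156)/5.012391 = -0.032463
w* = 0.581653·x + -0.032463·y:
  w_0 = 0.581653·2.0061 + -0.032463·11.1766 = 0.8040  (Exxon)
  w_1 = 0.581653·1.0073 + -0.032463·12.5976 = 0.1769  (Starbucks)
  w_2 = 0.581653·0.6085 + -0.032463·7.1474 = 0.1219  (Honeywell)
  w_3 = 0.581653·0.6791 + -0.032463·15.3379 = -0.1029  (Pfizer)
Σw_i=1.0000  μᵀw=0.1560
σ²=wᵀΣw=λ₁·μ_p+λ₂ = 0.581653·0.156 + -0.032463 = 0.058275 ≈ 0.0583

0.0583


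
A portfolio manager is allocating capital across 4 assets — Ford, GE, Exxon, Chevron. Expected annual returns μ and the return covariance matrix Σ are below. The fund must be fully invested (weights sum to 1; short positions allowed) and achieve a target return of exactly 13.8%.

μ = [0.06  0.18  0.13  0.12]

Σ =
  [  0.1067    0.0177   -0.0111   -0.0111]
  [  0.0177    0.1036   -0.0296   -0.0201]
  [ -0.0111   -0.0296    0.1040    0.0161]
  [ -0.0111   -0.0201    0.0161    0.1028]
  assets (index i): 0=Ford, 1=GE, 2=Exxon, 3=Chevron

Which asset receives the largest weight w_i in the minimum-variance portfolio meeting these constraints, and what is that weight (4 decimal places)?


g=Σ⁻¹μ = [0.4905  2.4363  1.7762  1.4185]
h=Σ⁻¹𝟙 = [9.5931  13.9025  12.8199  11.4740]
a=μᵀg=0.869090  b=𝟙ᵀg=6.121492  c=𝟙ᵀh=47.789444  D=ac−b²=4.060672
λ₁=(c·0.138−b)/D = (47.789444·0.138−6.121492)/4.060672 = 0.116594
λ₂=(a−b·0.138)/D = (0.869090−6.121492·0.138)/4.060672 = 0.005990
w* = 0.116594·g + 0.005990·h:
  w_0 = 0.116594·0.4905 + 0.005990·9.5931 = 0.1147  (Ford)
  w_1 = 0.116594·2.4363 + 0.005990·13.9025 = 0.3673  (GE)
  w_2 = 0.116594·1.7762 + 0.005990·12.8199 = 0.2839  (Exxon)
  w_3 = 0.116594·1.4185 + 0.005990·11.4740 = 0.2341  (Chevron)
Σw_i=1.0000  μᵀw=0.1380
σ²=wᵀΣw=λ₁·μ_p+λ₂ = 0.116594·0.138 + 0.005990 = 0.022080 ≈ 0.0221

GE (0.3673)


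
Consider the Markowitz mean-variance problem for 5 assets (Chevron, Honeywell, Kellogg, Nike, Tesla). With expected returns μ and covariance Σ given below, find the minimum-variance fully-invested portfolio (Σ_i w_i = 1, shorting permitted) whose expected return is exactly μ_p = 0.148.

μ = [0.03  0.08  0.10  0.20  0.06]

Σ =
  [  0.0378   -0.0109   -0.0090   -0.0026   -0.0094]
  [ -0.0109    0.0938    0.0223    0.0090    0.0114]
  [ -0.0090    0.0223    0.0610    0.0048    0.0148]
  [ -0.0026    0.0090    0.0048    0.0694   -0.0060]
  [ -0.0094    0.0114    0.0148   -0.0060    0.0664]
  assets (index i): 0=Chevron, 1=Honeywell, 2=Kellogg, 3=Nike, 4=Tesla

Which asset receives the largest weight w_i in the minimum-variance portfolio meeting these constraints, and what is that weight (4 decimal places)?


Nike (0.5885)

g=Σ⁻¹μ = [1.6570  0.3348  1.2761  2.9038  1.0587]
h=Σ⁻¹𝟙 = [37.3999  8.2245  13.4987  15.3073  17.3172]
a=μᵀg=0.848377  b=𝟙ᵀg=7.230328  c=𝟙ᵀh=91.747653  D=ac−b²=25.558943
λ₁=(c·0.148−b)/D = (91.747653·0.148−7.230328)/25.558943 = 0.248380
λ₂=(a−b·0.148)/D = (0.848377−7.230328·0.148)/25.558943 = -0.008675
w* = 0.248380·g + -0.008675·h:
  w_0 = 0.248380·1.6570 + -0.008675·37.3999 = 0.0871  (Chevron)
  w_1 = 0.248380·0.3348 + -0.008675·8.2245 = 0.0118  (Honeywell)
  w_2 = 0.248380·1.2761 + -0.008675·13.4987 = 0.1999  (Kellogg)
  w_3 = 0.248380·2.9038 + -0.008675·15.3073 = 0.5885  (Nike)
  w_4 = 0.248380·1.0587 + -0.008675·17.3172 = 0.1127  (Tesla)
Σw_i=1.0000  μᵀw=0.1480
σ²=wᵀΣw=λ₁·μ_p+λ₂ = 0.248380·0.148 + -0.008675 = 0.028086 ≈ 0.0281


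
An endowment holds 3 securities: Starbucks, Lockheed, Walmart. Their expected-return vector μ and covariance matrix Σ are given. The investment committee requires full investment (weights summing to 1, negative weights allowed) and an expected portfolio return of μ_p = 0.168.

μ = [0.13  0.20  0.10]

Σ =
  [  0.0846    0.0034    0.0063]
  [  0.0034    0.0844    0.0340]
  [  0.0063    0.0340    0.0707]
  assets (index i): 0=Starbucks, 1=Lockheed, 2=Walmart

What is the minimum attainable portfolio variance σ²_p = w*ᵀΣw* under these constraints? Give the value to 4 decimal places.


x=Σ⁻¹μ = [1.4311  2.2246  0.2171]
y=Σ⁻¹𝟙 = [10.8056  7.5694  9.5412]
a=μᵀx=0.652662  b=𝟙ᵀx=3.872736  c=𝟙ᵀy=27.916251  D=ac−b²=3.221786
λ₁=(c·0.168−b)/D = (27.916251·0.168−3.872736)/3.221786 = 0.253646
λ₂=(a−b·0.168)/D = (0.652662−3.872736·0.168)/3.221786 = 0.000634
w* = 0.253646·x + 0.000634·y:
  w_0 = 0.253646·1.4311 + 0.000634·10.8056 = 0.3698  (Starbucks)
  w_1 = 0.253646·2.2246 + 0.000634·7.5694 = 0.5690  (Lockheed)
  w_2 = 0.253646·0.2171 + 0.000634·9.5412 = 0.0611  (Walmart)
Σw_i=1.0000  μᵀw=0.1680
σ²=wᵀΣw=λ₁·μ_p+λ₂ = 0.253646·0.168 + 0.000634 = 0.043246 ≈ 0.0432

0.0432


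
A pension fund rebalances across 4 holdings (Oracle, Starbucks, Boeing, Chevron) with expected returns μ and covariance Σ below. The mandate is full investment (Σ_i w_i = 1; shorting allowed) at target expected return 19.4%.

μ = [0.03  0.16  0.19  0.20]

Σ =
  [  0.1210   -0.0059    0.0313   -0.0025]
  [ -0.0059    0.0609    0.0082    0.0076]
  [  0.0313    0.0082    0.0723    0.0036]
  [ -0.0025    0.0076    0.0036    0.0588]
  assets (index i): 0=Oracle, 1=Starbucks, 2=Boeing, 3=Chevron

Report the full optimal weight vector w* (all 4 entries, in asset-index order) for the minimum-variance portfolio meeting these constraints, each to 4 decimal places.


-0.0479  0.2668  0.3472  0.4339

u=Σ⁻¹μ = [-0.2044  1.9166  2.3496  3.0011]
v=Σ⁻¹𝟙 = [7.0835  14.1048  8.4196  14.9694]
a=μᵀu=1.347167  b=𝟙ᵀu=7.062884  c=𝟙ᵀv=44.577381  D=ac−b²=10.168833
λ₁=(c·0.194−b)/D = (44.577381·0.194−7.062884)/10.168833 = 0.155881
λ₂=(a−b·0.194)/D = (1.347167−7.062884·0.194)/10.168833 = -0.002265
w* = 0.155881·u + -0.002265·v:
  w_0 = 0.155881·-0.2044 + -0.002265·7.0835 = -0.0479  (Oracle)
  w_1 = 0.155881·1.9166 + -0.002265·14.1048 = 0.2668  (Starbucks)
  w_2 = 0.155881·2.3496 + -0.002265·8.4196 = 0.3472  (Boeing)
  w_3 = 0.155881·3.0011 + -0.002265·14.9694 = 0.4339  (Chevron)
Σw_i=1.0000  μᵀw=0.1940
σ²=wᵀΣw=λ₁·μ_p+λ₂ = 0.155881·0.194 + -0.002265 = 0.027976 ≈ 0.0280


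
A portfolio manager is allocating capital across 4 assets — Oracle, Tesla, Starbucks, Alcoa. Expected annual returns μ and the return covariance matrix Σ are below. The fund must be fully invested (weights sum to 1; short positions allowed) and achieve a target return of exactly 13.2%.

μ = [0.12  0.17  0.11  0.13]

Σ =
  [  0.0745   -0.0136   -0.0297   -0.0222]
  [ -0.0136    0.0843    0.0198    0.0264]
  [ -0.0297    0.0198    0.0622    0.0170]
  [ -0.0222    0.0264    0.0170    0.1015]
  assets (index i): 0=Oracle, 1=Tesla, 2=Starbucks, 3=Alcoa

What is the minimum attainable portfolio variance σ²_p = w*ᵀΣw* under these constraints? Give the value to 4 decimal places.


g=Σ⁻¹μ = [3.2400  1.5912  2.4925  1.1581]
h=Σ⁻¹𝟙 = [27.3105  7.5436  24.0272  9.8392]
a=μᵀg=1.084028  b=𝟙ᵀg=8.481764  c=𝟙ᵀh=68.720513  D=ac−b²=2.554618
λ₁=(c·0.132−b)/D = (68.720513·0.132−8.481764)/2.554618 = 0.230697
λ₂=(a−b·0.132)/D = (1.084028−8.481764·0.132)/2.554618 = -0.013922
w* = 0.230697·g + -0.013922·h:
  w_0 = 0.230697·3.2400 + -0.013922·27.3105 = 0.3672  (Oracle)
  w_1 = 0.230697·1.5912 + -0.013922·7.5436 = 0.2621  (Tesla)
  w_2 = 0.230697·2.4925 + -0.013922·24.0272 = 0.2405  (Starbucks)
  w_3 = 0.230697·1.1581 + -0.013922·9.8392 = 0.1302  (Alcoa)
Σw_i=1.0000  μᵀw=0.1320
σ²=wᵀΣw=λ₁·μ_p+λ₂ = 0.230697·0.132 + -0.013922 = 0.016530 ≈ 0.0165

0.0165


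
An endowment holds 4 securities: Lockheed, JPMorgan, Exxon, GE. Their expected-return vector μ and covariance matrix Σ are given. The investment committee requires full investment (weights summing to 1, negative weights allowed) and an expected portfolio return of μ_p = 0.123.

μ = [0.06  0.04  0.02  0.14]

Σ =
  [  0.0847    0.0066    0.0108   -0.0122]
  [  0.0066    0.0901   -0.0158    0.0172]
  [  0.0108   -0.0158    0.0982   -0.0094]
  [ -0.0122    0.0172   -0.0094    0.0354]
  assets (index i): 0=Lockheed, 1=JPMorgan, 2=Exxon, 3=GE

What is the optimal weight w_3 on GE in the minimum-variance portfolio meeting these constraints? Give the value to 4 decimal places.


g=Σ⁻¹μ = [1.3815  -0.4954  0.4301  4.7858]
h=Σ⁻¹𝟙 = [14.6036  5.8036  12.7510  33.8475]
a=μᵀg=0.741692  b=𝟙ᵀg=6.102028  c=𝟙ᵀh=67.005654  D=ac−b²=12.462821
λ₁=(c·0.123−b)/D = (67.005654·0.123−6.102028)/12.462821 = 0.171684
λ₂=(a−b·0.123)/D = (0.741692−6.102028·0.123)/12.462821 = -0.000711
w* = 0.171684·g + -0.000711·h:
  w_0 = 0.171684·1.3815 + -0.000711·14.6036 = 0.2268  (Lockheed)
  w_1 = 0.171684·-0.4954 + -0.000711·5.8036 = -0.0892  (JPMorgan)
  w_2 = 0.171684·0.4301 + -0.000711·12.7510 = 0.0648  (Exxon)
  w_3 = 0.171684·4.7858 + -0.000711·33.8475 = 0.7976  (GE)
Σw_i=1.0000  μᵀw=0.1230
σ²=wᵀΣw=λ₁·μ_p+λ₂ = 0.171684·0.123 + -0.000711 = 0.020406 ≈ 0.0204

0.7976


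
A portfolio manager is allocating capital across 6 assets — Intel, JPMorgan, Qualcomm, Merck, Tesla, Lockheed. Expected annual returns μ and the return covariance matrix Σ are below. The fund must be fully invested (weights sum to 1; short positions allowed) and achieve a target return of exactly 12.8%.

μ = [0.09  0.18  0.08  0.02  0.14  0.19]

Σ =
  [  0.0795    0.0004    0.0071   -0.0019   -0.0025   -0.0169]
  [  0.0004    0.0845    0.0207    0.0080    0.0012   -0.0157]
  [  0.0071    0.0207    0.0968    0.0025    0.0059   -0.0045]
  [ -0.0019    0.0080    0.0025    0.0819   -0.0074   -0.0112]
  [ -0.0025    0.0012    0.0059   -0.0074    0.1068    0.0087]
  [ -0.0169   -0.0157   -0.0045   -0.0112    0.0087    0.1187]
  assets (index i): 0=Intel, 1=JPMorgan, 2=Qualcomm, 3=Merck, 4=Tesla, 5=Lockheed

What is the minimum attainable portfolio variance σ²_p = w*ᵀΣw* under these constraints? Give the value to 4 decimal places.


0.0152

u=Σ⁻¹μ = [1.5967  2.4053  0.2107  0.4339  1.1678  2.1095]
v=Σ⁻¹𝟙 = [15.3159  11.1310  6.5139  13.8781  9.1424  12.9638]
a=μᵀu=1.166475  b=𝟙ᵀu=7.923752  c=𝟙ᵀv=68.945146  D=ac−b²=17.636915
λ₁=(c·0.128−b)/D = (68.945146·0.128−7.923752)/17.636915 = 0.051099
λ₂=(a−b·0.128)/D = (1.166475−7.923752·0.128)/17.636915 = 0.008632
w* = 0.051099·u + 0.008632·v:
  w_0 = 0.051099·1.5967 + 0.008632·15.3159 = 0.2138  (Intel)
  w_1 = 0.051099·2.4053 + 0.008632·11.1310 = 0.2190  (JPMorgan)
  w_2 = 0.051099·0.2107 + 0.008632·6.5139 = 0.0670  (Qualcomm)
  w_3 = 0.051099·0.4339 + 0.008632·13.8781 = 0.1420  (Merck)
  w_4 = 0.051099·1.1678 + 0.008632·9.1424 = 0.1386  (Tesla)
  w_5 = 0.051099·2.1095 + 0.008632·12.9638 = 0.2197  (Lockheed)
Σw_i=1.0000  μᵀw=0.1280
σ²=wᵀΣw=λ₁·μ_p+λ₂ = 0.051099·0.128 + 0.008632 = 0.015172 ≈ 0.0152


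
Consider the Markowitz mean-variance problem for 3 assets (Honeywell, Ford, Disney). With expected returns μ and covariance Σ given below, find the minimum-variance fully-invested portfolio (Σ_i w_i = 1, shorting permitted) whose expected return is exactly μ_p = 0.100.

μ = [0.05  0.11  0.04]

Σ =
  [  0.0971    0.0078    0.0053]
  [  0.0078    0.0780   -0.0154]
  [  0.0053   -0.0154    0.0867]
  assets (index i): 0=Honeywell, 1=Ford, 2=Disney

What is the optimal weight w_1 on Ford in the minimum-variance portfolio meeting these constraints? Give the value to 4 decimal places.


0.8561

p=Σ⁻¹μ = [0.3546  1.5147  0.7087]
q=Σ⁻¹𝟙 = [8.3761  14.6736  13.6284]
a=μᵀp=0.212698  b=𝟙ᵀp=2.578039  c=𝟙ᵀq=36.678081  D=ac−b²=1.155084
λ₁=(c·0.100−b)/D = (36.678081·0.100−2.578039)/1.155084 = 0.943455
λ₂=(a−b·0.100)/D = (0.212698−2.578039·0.100)/1.155084 = -0.039050
w* = 0.943455·p + -0.039050·q:
  w_0 = 0.943455·0.3546 + -0.039050·8.3761 = 0.0074  (Honeywell)
  w_1 = 0.943455·1.5147 + -0.039050·14.6736 = 0.8561  (Ford)
  w_2 = 0.943455·0.7087 + -0.039050·13.6284 = 0.1365  (Disney)
Σw_i=1.0000  μᵀw=0.1000
σ²=wᵀΣw=λ₁·μ_p+λ₂ = 0.943455·0.100 + -0.039050 = 0.055296 ≈ 0.0553


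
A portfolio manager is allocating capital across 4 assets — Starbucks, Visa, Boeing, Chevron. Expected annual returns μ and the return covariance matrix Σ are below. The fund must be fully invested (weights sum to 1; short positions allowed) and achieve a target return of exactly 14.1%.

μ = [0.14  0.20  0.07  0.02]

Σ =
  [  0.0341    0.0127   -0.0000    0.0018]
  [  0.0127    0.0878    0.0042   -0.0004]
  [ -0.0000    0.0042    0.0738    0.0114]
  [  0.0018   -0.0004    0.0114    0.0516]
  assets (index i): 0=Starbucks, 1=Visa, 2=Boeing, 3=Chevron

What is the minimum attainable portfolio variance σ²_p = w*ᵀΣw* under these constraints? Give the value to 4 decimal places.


p=Σ⁻¹μ = [3.4528  1.7390  0.8347  0.0962]
q=Σ⁻¹𝟙 = [25.7802  7.2253  10.6386  16.1862]
a=μᵀp=0.891544  b=𝟙ᵀp=6.122716  c=𝟙ᵀq=59.830274  D=ac−b²=15.853683
λ₁=(c·0.141−b)/D = (59.830274·0.141−6.122716)/15.853683 = 0.145919
λ₂=(a−b·0.141)/D = (0.891544−6.122716·0.141)/15.853683 = 0.001781
w* = 0.145919·p + 0.001781·q:
  w_0 = 0.145919·3.4528 + 0.001781·25.7802 = 0.5498  (Starbucks)
  w_1 = 0.145919·1.7390 + 0.001781·7.2253 = 0.2666  (Visa)
  w_2 = 0.145919·0.8347 + 0.001781·10.6386 = 0.1407  (Boeing)
  w_3 = 0.145919·0.0962 + 0.001781·16.1862 = 0.0429  (Chevron)
Σw_i=1.0000  μᵀw=0.1410
σ²=wᵀΣw=λ₁·μ_p+λ₂ = 0.145919·0.141 + 0.001781 = 0.022356 ≈ 0.0224

0.0224


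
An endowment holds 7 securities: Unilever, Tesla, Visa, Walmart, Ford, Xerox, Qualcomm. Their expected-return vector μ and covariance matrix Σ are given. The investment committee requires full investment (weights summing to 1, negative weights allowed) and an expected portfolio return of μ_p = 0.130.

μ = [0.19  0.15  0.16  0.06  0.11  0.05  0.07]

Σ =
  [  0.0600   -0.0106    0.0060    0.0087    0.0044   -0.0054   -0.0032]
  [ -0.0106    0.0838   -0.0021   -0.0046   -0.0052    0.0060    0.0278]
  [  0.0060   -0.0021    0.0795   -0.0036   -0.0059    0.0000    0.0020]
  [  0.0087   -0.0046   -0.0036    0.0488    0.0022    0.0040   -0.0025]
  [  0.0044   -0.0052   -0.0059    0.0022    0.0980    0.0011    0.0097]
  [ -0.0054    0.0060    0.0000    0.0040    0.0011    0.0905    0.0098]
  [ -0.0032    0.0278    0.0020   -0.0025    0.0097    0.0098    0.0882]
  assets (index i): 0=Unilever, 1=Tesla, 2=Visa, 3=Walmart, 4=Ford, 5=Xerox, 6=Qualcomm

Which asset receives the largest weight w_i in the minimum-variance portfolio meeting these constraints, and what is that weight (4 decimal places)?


u=Σ⁻¹μ = [3.2090  2.3445  1.9640  0.9233  1.1981  0.5374  -0.0387]
v=Σ⁻¹𝟙 = [15.3631  13.2603  13.2209  19.0511  9.9044  9.4955  5.8116]
a=μᵀu=1.486975  b=𝟙ᵀu=10.137512  c=𝟙ᵀv=86.106878  D=ac−b²=25.269615
λ₁=(c·0.130−b)/D = (86.106878·0.130−10.137512)/25.269615 = 0.041804
λ₂=(a−b·0.130)/D = (1.486975−10.137512·0.130)/25.269615 = 0.006692
w* = 0.041804·u + 0.006692·v:
  w_0 = 0.041804·3.2090 + 0.006692·15.3631 = 0.2370  (Unilever)
  w_1 = 0.041804·2.3445 + 0.006692·13.2603 = 0.1867  (Tesla)
  w_2 = 0.041804·1.9640 + 0.006692·13.2209 = 0.1706  (Visa)
  w_3 = 0.041804·0.9233 + 0.006692·19.0511 = 0.1661  (Walmart)
  w_4 = 0.041804·1.1981 + 0.006692·9.9044 = 0.1164  (Ford)
  w_5 = 0.041804·0.5374 + 0.006692·9.4955 = 0.0860  (Xerox)
  w_6 = 0.041804·-0.0387 + 0.006692·5.8116 = 0.0373  (Qualcomm)
Σw_i=1.0000  μᵀw=0.1300
σ²=wᵀΣw=λ₁·μ_p+λ₂ = 0.041804·0.130 + 0.006692 = 0.012126 ≈ 0.0121

Unilever (0.2370)


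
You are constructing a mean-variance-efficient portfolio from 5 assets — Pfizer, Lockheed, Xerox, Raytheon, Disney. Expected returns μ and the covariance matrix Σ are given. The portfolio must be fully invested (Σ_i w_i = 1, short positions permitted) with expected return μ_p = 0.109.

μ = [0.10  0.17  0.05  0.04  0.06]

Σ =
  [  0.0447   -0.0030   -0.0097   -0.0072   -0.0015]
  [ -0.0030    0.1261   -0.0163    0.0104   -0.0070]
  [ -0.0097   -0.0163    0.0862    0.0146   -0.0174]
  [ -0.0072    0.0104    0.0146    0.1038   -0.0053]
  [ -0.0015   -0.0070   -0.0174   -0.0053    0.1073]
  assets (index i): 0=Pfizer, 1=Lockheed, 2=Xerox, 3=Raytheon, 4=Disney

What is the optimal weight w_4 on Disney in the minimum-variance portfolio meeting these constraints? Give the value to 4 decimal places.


0.1104

u=Σ⁻¹μ = [2.7096  1.6141  1.3322  0.2718  0.9318]
v=Σ⁻¹𝟙 = [28.9370  11.0326  18.2670  8.6728  13.8345]
a=μᵀu=0.678754  b=𝟙ᵀu=6.859573  c=𝟙ᵀv=80.743904  D=ac−b²=7.751527
λ₁=(c·0.109−b)/D = (80.743904·0.109−6.859573)/7.751527 = 0.250468
λ₂=(a−b·0.109)/D = (0.678754−6.859573·0.109)/7.751527 = -0.008894
w* = 0.250468·u + -0.008894·v:
  w_0 = 0.250468·2.7096 + -0.008894·28.9370 = 0.4213  (Pfizer)
  w_1 = 0.250468·1.6141 + -0.008894·11.0326 = 0.3062  (Lockheed)
  w_2 = 0.250468·1.3322 + -0.008894·18.2670 = 0.1712  (Xerox)
  w_3 = 0.250468·0.2718 + -0.008894·8.6728 = -0.0091  (Raytheon)
  w_4 = 0.250468·0.9318 + -0.008894·13.8345 = 0.1104  (Disney)
Σw_i=1.0000  μᵀw=0.1090
σ²=wᵀΣw=λ₁·μ_p+λ₂ = 0.250468·0.109 + -0.008894 = 0.018407 ≈ 0.0184


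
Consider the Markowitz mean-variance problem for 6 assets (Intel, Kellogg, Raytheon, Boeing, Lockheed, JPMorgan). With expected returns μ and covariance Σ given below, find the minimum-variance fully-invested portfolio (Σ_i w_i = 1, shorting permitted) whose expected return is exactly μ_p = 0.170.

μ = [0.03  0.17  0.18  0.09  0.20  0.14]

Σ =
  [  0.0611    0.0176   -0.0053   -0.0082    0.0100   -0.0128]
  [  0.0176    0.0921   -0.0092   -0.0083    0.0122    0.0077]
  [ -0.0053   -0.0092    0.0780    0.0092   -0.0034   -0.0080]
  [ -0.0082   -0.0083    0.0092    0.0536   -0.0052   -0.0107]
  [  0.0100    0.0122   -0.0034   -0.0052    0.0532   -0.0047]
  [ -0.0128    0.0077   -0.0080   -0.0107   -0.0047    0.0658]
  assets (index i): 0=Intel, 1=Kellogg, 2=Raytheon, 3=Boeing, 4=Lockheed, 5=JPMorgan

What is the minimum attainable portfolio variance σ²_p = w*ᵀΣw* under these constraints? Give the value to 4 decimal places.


0.0136

u=Σ⁻¹μ = [0.6536  1.4302  2.7149  2.5456  4.0063  3.1176]
v=Σ⁻¹𝟙 = [22.0896  5.8700  15.3342  27.4803  19.3076  26.5199]
a=μᵀu=2.218266  b=𝟙ᵀu=14.468275  c=𝟙ᵀv=116.601575  D=ac−b²=49.322324
λ₁=(c·0.170−b)/D = (116.601575·0.170−14.468275)/49.322324 = 0.108551
λ₂=(a−b·0.170)/D = (2.218266−14.468275·0.170)/49.322324 = -0.004893
w* = 0.108551·u + -0.004893·v:
  w_0 = 0.108551·0.6536 + -0.004893·22.0896 = -0.0371  (Intel)
  w_1 = 0.108551·1.4302 + -0.004893·5.8700 = 0.1265  (Kellogg)
  w_2 = 0.108551·2.7149 + -0.004893·15.3342 = 0.2197  (Raytheon)
  w_3 = 0.108551·2.5456 + -0.004893·27.4803 = 0.1419  (Boeing)
  w_4 = 0.108551·4.0063 + -0.004893·19.3076 = 0.3404  (Lockheed)
  w_5 = 0.108551·3.1176 + -0.004893·26.5199 = 0.2087  (JPMorgan)
Σw_i=1.0000  μᵀw=0.1700
σ²=wᵀΣw=λ₁·μ_p+λ₂ = 0.108551·0.170 + -0.004893 = 0.013561 ≈ 0.0136


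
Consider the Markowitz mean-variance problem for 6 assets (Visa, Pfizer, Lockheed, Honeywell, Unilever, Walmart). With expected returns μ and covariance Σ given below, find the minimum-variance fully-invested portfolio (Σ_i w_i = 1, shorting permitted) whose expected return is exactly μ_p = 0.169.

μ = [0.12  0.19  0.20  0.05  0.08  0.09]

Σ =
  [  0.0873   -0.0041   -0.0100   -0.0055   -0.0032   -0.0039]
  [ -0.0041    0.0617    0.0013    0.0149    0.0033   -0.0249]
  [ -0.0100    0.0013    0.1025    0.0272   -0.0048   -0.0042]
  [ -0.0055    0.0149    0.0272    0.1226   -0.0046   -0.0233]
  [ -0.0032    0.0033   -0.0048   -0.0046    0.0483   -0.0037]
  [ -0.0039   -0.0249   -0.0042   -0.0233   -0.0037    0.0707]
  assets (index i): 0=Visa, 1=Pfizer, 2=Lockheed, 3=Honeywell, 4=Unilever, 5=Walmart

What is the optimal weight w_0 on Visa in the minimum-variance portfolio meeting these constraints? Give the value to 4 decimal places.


0.1522

p=Σ⁻¹μ = [2.0636  4.3156  2.2815  0.1516  1.9842  3.1961]
q=Σ⁻¹𝟙 = [16.6845  25.1379  10.7688  9.9033  24.3340  29.0950]
a=μᵀp=1.977849  b=𝟙ᵀp=13.992543  c=𝟙ᵀq=115.923588  D=ac−b²=33.488096
λ₁=(c·0.169−b)/D = (115.923588·0.169−13.992543)/33.488096 = 0.167180
λ₂=(a−b·0.169)/D = (1.977849−13.992543·0.169)/33.488096 = -0.011553
w* = 0.167180·p + -0.011553·q:
  w_0 = 0.167180·2.0636 + -0.011553·16.6845 = 0.1522  (Visa)
  w_1 = 0.167180·4.3156 + -0.011553·25.1379 = 0.4311  (Pfizer)
  w_2 = 0.167180·2.2815 + -0.011553·10.7688 = 0.2570  (Lockheed)
  w_3 = 0.167180·0.1516 + -0.011553·9.9033 = -0.0891  (Honeywell)
  w_4 = 0.167180·1.9842 + -0.011553·24.3340 = 0.0506  (Unilever)
  w_5 = 0.167180·3.1961 + -0.011553·29.0950 = 0.1982  (Walmart)
Σw_i=1.0000  μᵀw=0.1690
σ²=wᵀΣw=λ₁·μ_p+λ₂ = 0.167180·0.169 + -0.011553 = 0.016700 ≈ 0.0167


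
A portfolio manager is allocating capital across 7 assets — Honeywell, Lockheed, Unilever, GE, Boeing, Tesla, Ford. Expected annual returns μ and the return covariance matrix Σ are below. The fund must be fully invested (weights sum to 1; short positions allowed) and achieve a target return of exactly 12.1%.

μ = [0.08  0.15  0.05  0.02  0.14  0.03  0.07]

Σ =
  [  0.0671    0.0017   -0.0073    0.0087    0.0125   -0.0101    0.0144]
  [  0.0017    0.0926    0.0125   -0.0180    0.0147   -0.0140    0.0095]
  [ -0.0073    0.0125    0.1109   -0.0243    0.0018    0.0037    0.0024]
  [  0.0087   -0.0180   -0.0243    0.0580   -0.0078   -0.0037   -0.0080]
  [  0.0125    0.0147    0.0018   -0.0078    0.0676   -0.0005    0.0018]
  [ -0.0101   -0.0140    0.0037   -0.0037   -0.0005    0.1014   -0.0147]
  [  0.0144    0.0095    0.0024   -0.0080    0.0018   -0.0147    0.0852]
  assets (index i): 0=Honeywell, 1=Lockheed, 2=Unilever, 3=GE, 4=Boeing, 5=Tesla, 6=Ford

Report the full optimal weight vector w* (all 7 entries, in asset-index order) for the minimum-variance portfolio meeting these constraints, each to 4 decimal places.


p=Σ⁻¹μ = [0.6667  1.5518  0.5443  1.3350  1.7356  0.7203  0.7335]
q=Σ⁻¹𝟙 = [9.0699  13.5403  13.7432  30.4381  13.0703  15.2690  13.5236]
a=μᵀp=0.655957  b=𝟙ᵀp=7.287134  c=𝟙ᵀq=108.654484  D=ac−b²=18.170395
λ₁=(c·0.121−b)/D = (108.654484·0.121−7.287134)/18.170395 = 0.322506
λ₂=(a−b·0.121)/D = (0.655957−7.287134·0.121)/18.170395 = -0.012426
w* = 0.322506·p + -0.012426·q:
  w_0 = 0.322506·0.6667 + -0.012426·9.0699 = 0.1023  (Honeywell)
  w_1 = 0.322506·1.5518 + -0.012426·13.5403 = 0.3322  (Lockheed)
  w_2 = 0.322506·0.5443 + -0.012426·13.7432 = 0.0048  (Unilever)
  w_3 = 0.322506·1.3350 + -0.012426·30.4381 = 0.0523  (GE)
  w_4 = 0.322506·1.7356 + -0.012426·13.0703 = 0.3973  (Boeing)
  w_5 = 0.322506·0.7203 + -0.012426·15.2690 = 0.0426  (Tesla)
  w_6 = 0.322506·0.7335 + -0.012426·13.5236 = 0.0685  (Ford)
Σw_i=1.0000  μᵀw=0.1210
σ²=wᵀΣw=λ₁·μ_p+λ₂ = 0.322506·0.121 + -0.012426 = 0.026597 ≈ 0.0266

0.1023  0.3322  0.0048  0.0523  0.3973  0.0426  0.0685


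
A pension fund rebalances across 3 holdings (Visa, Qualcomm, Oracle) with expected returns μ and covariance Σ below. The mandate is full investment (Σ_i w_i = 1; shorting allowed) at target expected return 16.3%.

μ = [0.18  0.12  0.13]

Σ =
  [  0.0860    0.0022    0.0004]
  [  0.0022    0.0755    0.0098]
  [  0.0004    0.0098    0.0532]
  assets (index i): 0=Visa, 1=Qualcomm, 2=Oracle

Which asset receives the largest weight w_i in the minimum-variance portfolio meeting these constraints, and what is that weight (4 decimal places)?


x=Σ⁻¹μ = [2.0510  1.2442  2.1990]
y=Σ⁻¹𝟙 = [11.2752  10.7445  16.7330]
a=μᵀx=0.804348  b=𝟙ᵀx=5.494167  c=𝟙ᵀy=38.752705  D=ac−b²=0.984786
λ₁=(c·0.163−b)/D = (38.752705·0.163−5.494167)/0.984786 = 0.835231
λ₂=(a−b·0.163)/D = (0.804348−5.494167·0.163)/0.984786 = -0.092610
w* = 0.835231·x + -0.092610·y:
  w_0 = 0.835231·2.0510 + -0.092610·11.2752 = 0.6688  (Visa)
  w_1 = 0.835231·1.2442 + -0.092610·10.7445 = 0.0441  (Qualcomm)
  w_2 = 0.835231·2.1990 + -0.092610·16.7330 = 0.2870  (Oracle)
Σw_i=1.0000  μᵀw=0.1630
σ²=wᵀΣw=λ₁·μ_p+λ₂ = 0.835231·0.163 + -0.092610 = 0.043532 ≈ 0.0435

Visa (0.6688)


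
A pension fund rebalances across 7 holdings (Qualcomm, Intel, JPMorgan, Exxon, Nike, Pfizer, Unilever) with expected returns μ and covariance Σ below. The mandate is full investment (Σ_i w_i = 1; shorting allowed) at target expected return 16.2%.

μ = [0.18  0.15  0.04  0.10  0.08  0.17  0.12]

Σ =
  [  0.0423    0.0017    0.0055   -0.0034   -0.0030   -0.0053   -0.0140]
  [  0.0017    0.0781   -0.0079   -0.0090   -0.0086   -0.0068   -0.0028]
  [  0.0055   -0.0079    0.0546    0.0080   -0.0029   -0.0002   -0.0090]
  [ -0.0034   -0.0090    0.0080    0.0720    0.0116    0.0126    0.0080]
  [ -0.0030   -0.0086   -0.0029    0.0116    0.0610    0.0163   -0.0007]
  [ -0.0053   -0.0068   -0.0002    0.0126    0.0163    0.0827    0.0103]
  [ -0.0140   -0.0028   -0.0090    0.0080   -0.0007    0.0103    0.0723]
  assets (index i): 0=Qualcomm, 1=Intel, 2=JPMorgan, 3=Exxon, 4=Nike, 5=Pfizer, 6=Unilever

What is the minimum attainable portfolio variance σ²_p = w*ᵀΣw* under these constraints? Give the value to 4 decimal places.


0.0131

u=Σ⁻¹μ = [5.2850  2.4087  0.8889  1.0261  1.2871  1.8707  2.5195]
v=Σ⁻¹𝟙 = [30.0968  18.7276  21.1848  8.6403  17.9467  8.1326  21.0806]
a=μᵀu=2.174087  b=𝟙ᵀu=15.285957  c=𝟙ᵀv=125.809576  D=ac−b²=39.860504
λ₁=(c·0.162−b)/D = (125.809576·0.162−15.285957)/39.860504 = 0.127826
λ₂=(a−b·0.162)/D = (2.174087−15.285957·0.162)/39.860504 = -0.007582
w* = 0.127826·u + -0.007582·v:
  w_0 = 0.127826·5.2850 + -0.007582·30.0968 = 0.4473  (Qualcomm)
  w_1 = 0.127826·2.4087 + -0.007582·18.7276 = 0.1659  (Intel)
  w_2 = 0.127826·0.8889 + -0.007582·21.1848 = -0.0470  (JPMorgan)
  w_3 = 0.127826·1.0261 + -0.007582·8.6403 = 0.0656  (Exxon)
  w_4 = 0.127826·1.2871 + -0.007582·17.9467 = 0.0285  (Nike)
  w_5 = 0.127826·1.8707 + -0.007582·8.1326 = 0.1775  (Pfizer)
  w_6 = 0.127826·2.5195 + -0.007582·21.0806 = 0.1622  (Unilever)
Σw_i=1.0000  μᵀw=0.1620
σ²=wᵀΣw=λ₁·μ_p+λ₂ = 0.127826·0.162 + -0.007582 = 0.013125 ≈ 0.0131


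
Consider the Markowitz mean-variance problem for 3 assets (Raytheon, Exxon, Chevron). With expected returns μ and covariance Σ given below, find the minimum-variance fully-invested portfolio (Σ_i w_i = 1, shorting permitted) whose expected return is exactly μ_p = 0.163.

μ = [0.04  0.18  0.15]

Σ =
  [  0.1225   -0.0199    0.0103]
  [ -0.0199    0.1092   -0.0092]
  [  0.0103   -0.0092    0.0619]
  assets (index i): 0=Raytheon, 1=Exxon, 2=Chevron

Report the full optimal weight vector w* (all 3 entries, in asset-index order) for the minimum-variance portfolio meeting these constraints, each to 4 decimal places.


u=Σ⁻¹μ = [0.4207  1.9477  2.6427]
v=Σ⁻¹𝟙 = [8.7481  12.1422  16.5041]
a=μᵀu=0.763819  b=𝟙ᵀu=5.011124  c=𝟙ᵀv=37.394302  D=ac−b²=3.451124
λ₁=(c·0.163−b)/D = (37.394302·0.163−5.011124)/3.451124 = 0.314143
λ₂=(a−b·0.163)/D = (0.763819−5.011124·0.163)/3.451124 = -0.015356
w* = 0.314143·u + -0.015356·v:
  w_0 = 0.314143·0.4207 + -0.015356·8.7481 = -0.0022  (Raytheon)
  w_1 = 0.314143·1.9477 + -0.015356·12.1422 = 0.4254  (Exxon)
  w_2 = 0.314143·2.6427 + -0.015356·16.5041 = 0.5768  (Chevron)
Σw_i=1.0000  μᵀw=0.1630
σ²=wᵀΣw=λ₁·μ_p+λ₂ = 0.314143·0.163 + -0.015356 = 0.035850 ≈ 0.0358

-0.0022  0.4254  0.5768


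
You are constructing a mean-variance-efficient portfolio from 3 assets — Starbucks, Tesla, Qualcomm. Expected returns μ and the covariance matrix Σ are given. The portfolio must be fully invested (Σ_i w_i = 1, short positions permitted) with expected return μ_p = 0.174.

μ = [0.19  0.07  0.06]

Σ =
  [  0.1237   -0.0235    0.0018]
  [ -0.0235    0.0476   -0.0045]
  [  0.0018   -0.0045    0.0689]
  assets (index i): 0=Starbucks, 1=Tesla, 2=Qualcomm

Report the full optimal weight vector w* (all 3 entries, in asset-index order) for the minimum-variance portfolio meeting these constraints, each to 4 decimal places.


u=Σ⁻¹μ = [2.0069  2.5546  0.9852]
v=Σ⁻¹𝟙 = [13.3853  29.1357  16.0670]
a=μᵀu=0.619252  b=𝟙ᵀu=5.546732  c=𝟙ᵀv=58.588008  D=ac−b²=5.514488
λ₁=(c·0.174−b)/D = (58.588008·0.174−5.546732)/5.514488 = 0.842795
λ₂=(a−b·0.174)/D = (0.619252−5.546732·0.174)/5.514488 = -0.062722
w* = 0.842795·u + -0.062722·v:
  w_0 = 0.842795·2.0069 + -0.062722·13.3853 = 0.8519  (Starbucks)
  w_1 = 0.842795·2.5546 + -0.062722·29.1357 = 0.3255  (Tesla)
  w_2 = 0.842795·0.9852 + -0.062722·16.0670 = -0.1774  (Qualcomm)
Σw_i=1.0000  μᵀw=0.1740
σ²=wᵀΣw=λ₁·μ_p+λ₂ = 0.842795·0.174 + -0.062722 = 0.083924 ≈ 0.0839

0.8519  0.3255  -0.1774


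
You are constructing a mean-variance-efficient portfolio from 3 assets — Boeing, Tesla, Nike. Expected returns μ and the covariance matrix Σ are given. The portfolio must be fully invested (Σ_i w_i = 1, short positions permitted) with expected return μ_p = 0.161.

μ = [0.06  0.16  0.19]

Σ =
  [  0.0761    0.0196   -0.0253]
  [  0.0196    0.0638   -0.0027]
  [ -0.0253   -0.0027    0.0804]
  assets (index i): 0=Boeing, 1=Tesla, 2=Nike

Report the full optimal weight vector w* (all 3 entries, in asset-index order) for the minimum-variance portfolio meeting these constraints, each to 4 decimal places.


p=Σ⁻¹μ = [1.1310  2.2787  2.7956]
q=Σ⁻¹𝟙 = [16.1367  11.4742  17.9010]
a=μᵀp=0.963613  b=𝟙ᵀp=6.205256  c=𝟙ᵀq=45.511835  D=ac−b²=5.350591
λ₁=(c·0.161−b)/D = (45.511835·0.161−6.205256)/5.350591 = 0.209724
λ₂=(a−b·0.161)/D = (0.963613−6.205256·0.161)/5.350591 = -0.006622
w* = 0.209724·p + -0.006622·q:
  w_0 = 0.209724·1.1310 + -0.006622·16.1367 = 0.1303  (Boeing)
  w_1 = 0.209724·2.2787 + -0.006622·11.4742 = 0.4019  (Tesla)
  w_2 = 0.209724·2.7956 + -0.006622·17.9010 = 0.4678  (Nike)
Σw_i=1.0000  μᵀw=0.1610
σ²=wᵀΣw=λ₁·μ_p+λ₂ = 0.209724·0.161 + -0.006622 = 0.027143 ≈ 0.0271

0.1303  0.4019  0.4678


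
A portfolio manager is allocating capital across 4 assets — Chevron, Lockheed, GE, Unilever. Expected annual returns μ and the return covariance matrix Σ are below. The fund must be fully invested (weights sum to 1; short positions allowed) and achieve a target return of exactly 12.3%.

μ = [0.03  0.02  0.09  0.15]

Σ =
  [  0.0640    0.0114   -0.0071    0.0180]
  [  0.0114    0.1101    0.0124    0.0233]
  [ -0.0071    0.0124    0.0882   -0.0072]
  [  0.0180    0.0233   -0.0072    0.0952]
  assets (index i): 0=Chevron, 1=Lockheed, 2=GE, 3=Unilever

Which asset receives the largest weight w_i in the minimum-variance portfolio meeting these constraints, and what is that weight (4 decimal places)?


Unilever (0.5566)

u=Σ⁻¹μ = [0.1819  -0.3381  1.2227  1.7165]
v=Σ⁻¹𝟙 = [14.0293  4.6062  12.4454  7.6655]
a=μᵀu=0.366208  b=𝟙ᵀu=2.782913  c=𝟙ᵀv=38.746314  D=ac−b²=6.444615
λ₁=(c·0.123−b)/D = (38.746314·0.123−2.782913)/6.444615 = 0.307681
λ₂=(a−b·0.123)/D = (0.366208−2.782913·0.123)/6.444615 = 0.003710
w* = 0.307681·u + 0.003710·v:
  w_0 = 0.307681·0.1819 + 0.003710·14.0293 = 0.1080  (Chevron)
  w_1 = 0.307681·-0.3381 + 0.003710·4.6062 = -0.0869  (Lockheed)
  w_2 = 0.307681·1.2227 + 0.003710·12.4454 = 0.4224  (GE)
  w_3 = 0.307681·1.7165 + 0.003710·7.6655 = 0.5566  (Unilever)
Σw_i=1.0000  μᵀw=0.1230
σ²=wᵀΣw=λ₁·μ_p+λ₂ = 0.307681·0.123 + 0.003710 = 0.041555 ≈ 0.0416


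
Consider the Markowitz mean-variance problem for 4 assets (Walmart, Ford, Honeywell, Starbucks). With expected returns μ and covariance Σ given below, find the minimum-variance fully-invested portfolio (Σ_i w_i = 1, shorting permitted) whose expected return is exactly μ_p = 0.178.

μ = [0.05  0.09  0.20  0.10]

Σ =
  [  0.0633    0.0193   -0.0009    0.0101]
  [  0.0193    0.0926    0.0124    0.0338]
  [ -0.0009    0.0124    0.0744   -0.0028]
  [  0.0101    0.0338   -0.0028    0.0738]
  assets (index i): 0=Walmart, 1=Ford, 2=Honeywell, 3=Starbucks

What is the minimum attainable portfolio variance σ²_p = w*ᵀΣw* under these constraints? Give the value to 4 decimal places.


g=Σ⁻¹μ = [0.6173  -0.0328  2.7534  1.3900]
h=Σ⁻¹𝟙 = [13.5769  2.0151  13.6941  11.2887]
a=μᵀg=0.717597  b=𝟙ᵀg=4.727892  c=𝟙ᵀh=40.574794  D=ac−b²=6.763379
λ₁=(c·0.178−b)/D = (40.574794·0.178−4.727892)/6.763379 = 0.368813
λ₂=(a−b·0.178)/D = (0.717597−4.727892·0.178)/6.763379 = -0.018329
w* = 0.368813·g + -0.018329·h:
  w_0 = 0.368813·0.6173 + -0.018329·13.5769 = -0.0212  (Walmart)
  w_1 = 0.368813·-0.0328 + -0.018329·2.0151 = -0.0490  (Ford)
  w_2 = 0.368813·2.7534 + -0.018329·13.6941 = 0.7645  (Honeywell)
  w_3 = 0.368813·1.3900 + -0.018329·11.2887 = 0.3057  (Starbucks)
Σw_i=1.0000  μᵀw=0.1780
σ²=wᵀΣw=λ₁·μ_p+λ₂ = 0.368813·0.178 + -0.018329 = 0.047319 ≈ 0.0473

0.0473


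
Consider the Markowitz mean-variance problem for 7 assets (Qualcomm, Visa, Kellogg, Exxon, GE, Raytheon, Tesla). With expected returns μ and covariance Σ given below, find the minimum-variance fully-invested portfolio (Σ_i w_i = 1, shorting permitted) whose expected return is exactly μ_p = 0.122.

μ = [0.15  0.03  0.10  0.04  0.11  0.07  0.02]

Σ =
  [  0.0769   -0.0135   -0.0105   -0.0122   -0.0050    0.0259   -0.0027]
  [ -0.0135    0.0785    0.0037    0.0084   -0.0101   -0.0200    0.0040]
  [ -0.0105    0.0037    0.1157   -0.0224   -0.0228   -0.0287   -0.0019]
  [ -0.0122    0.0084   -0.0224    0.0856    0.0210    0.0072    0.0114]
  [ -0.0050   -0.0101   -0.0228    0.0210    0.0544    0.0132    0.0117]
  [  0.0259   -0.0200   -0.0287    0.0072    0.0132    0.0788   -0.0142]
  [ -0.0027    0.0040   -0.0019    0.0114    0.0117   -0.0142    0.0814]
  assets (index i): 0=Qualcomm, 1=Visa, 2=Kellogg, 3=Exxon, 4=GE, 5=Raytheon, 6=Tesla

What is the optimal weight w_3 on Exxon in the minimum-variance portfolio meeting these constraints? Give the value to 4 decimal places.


p=Σ⁻¹μ = [2.5080  1.1920  1.8430  0.4298  2.9830  0.4823  -0.0915]
q=Σ⁻¹𝟙 = [16.8258  20.3654  20.0364  9.0112  22.1630  17.0431  10.8355]
a=μᵀp=0.973510  b=𝟙ᵀp=9.346593  c=𝟙ᵀq=116.280611  D=ac−b²=25.841516
λ₁=(c·0.122−b)/D = (116.280611·0.122−9.346593)/25.841516 = 0.187282
λ₂=(a−b·0.122)/D = (0.973510−9.346593·0.122)/25.841516 = -0.006454
w* = 0.187282·p + -0.006454·q:
  w_0 = 0.187282·2.5080 + -0.006454·16.8258 = 0.3611  (Qualcomm)
  w_1 = 0.187282·1.1920 + -0.006454·20.3654 = 0.0918  (Visa)
  w_2 = 0.187282·1.8430 + -0.006454·20.0364 = 0.2158  (Kellogg)
  w_3 = 0.187282·0.4298 + -0.006454·9.0112 = 0.0223  (Exxon)
  w_4 = 0.187282·2.9830 + -0.006454·22.1630 = 0.4156  (GE)
  w_5 = 0.187282·0.4823 + -0.006454·17.0431 = -0.0197  (Raytheon)
  w_6 = 0.187282·-0.0915 + -0.006454·10.8355 = -0.0871  (Tesla)
Σw_i=1.0000  μᵀw=0.1220
σ²=wᵀΣw=λ₁·μ_p+λ₂ = 0.187282·0.122 + -0.006454 = 0.016395 ≈ 0.0164

0.0223
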